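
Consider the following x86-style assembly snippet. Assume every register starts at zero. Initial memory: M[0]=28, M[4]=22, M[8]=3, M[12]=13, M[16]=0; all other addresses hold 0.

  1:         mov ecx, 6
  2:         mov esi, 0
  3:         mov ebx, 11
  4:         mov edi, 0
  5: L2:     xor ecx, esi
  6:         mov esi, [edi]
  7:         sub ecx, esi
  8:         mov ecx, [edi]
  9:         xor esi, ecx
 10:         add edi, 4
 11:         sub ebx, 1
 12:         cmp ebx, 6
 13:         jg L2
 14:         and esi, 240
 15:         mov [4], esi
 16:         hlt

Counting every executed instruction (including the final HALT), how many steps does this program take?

52

mov ecx, 6 → ecx=6
mov esi, 0 → esi=0
mov ebx, 11 → ebx=11
mov edi, 0 → edi=0
xor ecx, esi → ecx=6^0=6
mov esi, [edi] → esi=M[0]=28
sub ecx, esi → ecx=6-28=-22
mov ecx, [edi] → ecx=M[0]=28
xor esi, ecx → esi=28^28=0
add edi, 4 → edi=0+4=4
sub ebx, 1 → ebx=11-1=10
cmp ebx, 6  (cmp 10,6)
jg L2: taken
xor ecx, esi → ecx=28^0=28
mov esi, [edi] → esi=M[4]=22
sub ecx, esi → ecx=28-22=6
mov ecx, [edi] → ecx=M[4]=22
xor esi, ecx → esi=22^22=0
add edi, 4 → edi=4+4=8
sub ebx, 1 → ebx=10-1=9
cmp ebx, 6  (cmp 9,6)
jg L2: taken
xor ecx, esi → ecx=22^0=22
mov esi, [edi] → esi=M[8]=3
sub ecx, esi → ecx=22-3=19
mov ecx, [edi] → ecx=M[8]=3
xor esi, ecx → esi=3^3=0
add edi, 4 → edi=8+4=12
sub ebx, 1 → ebx=9-1=8
cmp ebx, 6  (cmp 8,6)
jg L2: taken
xor ecx, esi → ecx=3^0=3
mov esi, [edi] → esi=M[12]=13
sub ecx, esi → ecx=3-13=-10
mov ecx, [edi] → ecx=M[12]=13
xor esi, ecx → esi=13^13=0
add edi, 4 → edi=12+4=16
sub ebx, 1 → ebx=8-1=7
cmp ebx, 6  (cmp 7,6)
jg L2: taken
xor ecx, esi → ecx=13^0=13
mov esi, [edi] → esi=M[16]=0
sub ecx, esi → ecx=13-0=13
mov ecx, [edi] → ecx=M[16]=0
xor esi, ecx → esi=0^0=0
add edi, 4 → edi=16+4=20
sub ebx, 1 → ebx=7-1=6
cmp ebx, 6  (cmp 6,6)
jg L2: not taken
and esi, 240 → esi=0&240=0
mov [4], esi → M[4]=0
halt.
Total executed instructions: 52.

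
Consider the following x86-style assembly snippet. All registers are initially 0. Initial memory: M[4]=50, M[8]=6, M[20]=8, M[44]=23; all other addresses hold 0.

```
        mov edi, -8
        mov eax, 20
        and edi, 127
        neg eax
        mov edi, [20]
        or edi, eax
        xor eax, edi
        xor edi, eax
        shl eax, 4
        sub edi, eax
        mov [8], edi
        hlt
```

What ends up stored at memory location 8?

edi=-8
eax=20
edi=(-8)&127=120
eax=-(20)=-20
edi=M[20]=8
edi=8|(-20)=-20
eax=(-20)^(-20)=0
edi=(-20)^0=-20
eax=0<<4=0
edi=(-20)-0=-20
mov [8], edi → M[8]=-20
halt.

-20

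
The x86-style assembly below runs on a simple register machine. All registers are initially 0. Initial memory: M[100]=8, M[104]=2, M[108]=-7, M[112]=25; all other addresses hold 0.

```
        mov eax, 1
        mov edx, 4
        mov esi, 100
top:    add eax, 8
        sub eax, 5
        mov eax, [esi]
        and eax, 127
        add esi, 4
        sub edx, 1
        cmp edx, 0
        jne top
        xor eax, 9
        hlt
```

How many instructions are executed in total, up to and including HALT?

37

eax=1
edx=4
esi=100
eax=1+8=9
eax=9-5=4
eax=M[100]=8
eax=8&127=8
esi=100+4=104
edx=4-1=3
cmp edx, 0  (cmp 3,0)
jne top: taken
eax=8+8=16
eax=16-5=11
eax=M[104]=2
eax=2&127=2
esi=104+4=108
edx=3-1=2
cmp edx, 0  (cmp 2,0)
jne top: taken
eax=2+8=10
eax=10-5=5
eax=M[108]=-7
eax=(-7)&127=121
esi=108+4=112
edx=2-1=1
cmp edx, 0  (cmp 1,0)
jne top: taken
eax=121+8=129
eax=129-5=124
eax=M[112]=25
eax=25&127=25
esi=112+4=116
edx=1-1=0
cmp edx, 0  (cmp 0,0)
jne top: not taken
eax=25^9=16
halt.
Total executed instructions: 37.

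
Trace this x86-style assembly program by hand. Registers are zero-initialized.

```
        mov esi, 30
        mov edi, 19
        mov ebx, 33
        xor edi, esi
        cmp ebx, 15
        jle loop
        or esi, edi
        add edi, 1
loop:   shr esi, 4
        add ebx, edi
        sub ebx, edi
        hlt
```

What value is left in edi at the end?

14

mov esi, 30 → esi=30
mov edi, 19 → edi=19
mov ebx, 33 → ebx=33
xor edi, esi → edi=19^30=13
cmp ebx, 15  (cmp 33,15)
jle loop: not taken
or esi, edi → esi=30|13=31
add edi, 1 → edi=13+1=14
shr esi, 4 → esi=31>>4=1
add ebx, edi → ebx=33+14=47
sub ebx, edi → ebx=47-14=33
halt.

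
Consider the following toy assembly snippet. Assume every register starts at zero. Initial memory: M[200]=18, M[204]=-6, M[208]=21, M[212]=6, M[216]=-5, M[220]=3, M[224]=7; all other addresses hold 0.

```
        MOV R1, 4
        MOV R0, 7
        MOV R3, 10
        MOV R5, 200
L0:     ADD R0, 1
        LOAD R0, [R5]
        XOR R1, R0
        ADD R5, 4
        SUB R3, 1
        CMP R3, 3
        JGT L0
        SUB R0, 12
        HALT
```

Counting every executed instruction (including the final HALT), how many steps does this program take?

R1=4
R0=7
R3=10
R5=200
R0=7+1=8
R0=M[200]=18
R1=4^18=22
R5=200+4=204
R3=10-1=9
CMP R3, 3  (cmp 9,3)
JGT L0: taken
R0=18+1=19
R0=M[204]=-6
R1=22^(-6)=-20
R5=204+4=208
R3=9-1=8
CMP R3, 3  (cmp 8,3)
JGT L0: taken
R0=(-6)+1=-5
R0=M[208]=21
R1=(-20)^21=-7
R5=208+4=212
R3=8-1=7
CMP R3, 3  (cmp 7,3)
JGT L0: taken
R0=21+1=22
R0=M[212]=6
R1=(-7)^6=-1
R5=212+4=216
R3=7-1=6
CMP R3, 3  (cmp 6,3)
JGT L0: taken
R0=6+1=7
R0=M[216]=-5
R1=(-1)^(-5)=4
R5=216+4=220
R3=6-1=5
CMP R3, 3  (cmp 5,3)
JGT L0: taken
R0=(-5)+1=-4
R0=M[220]=3
R1=4^3=7
R5=220+4=224
R3=5-1=4
CMP R3, 3  (cmp 4,3)
JGT L0: taken
R0=3+1=4
R0=M[224]=7
R1=7^7=0
R5=224+4=228
R3=4-1=3
CMP R3, 3  (cmp 3,3)
JGT L0: not taken
R0=7-12=-5
halt.
Total executed instructions: 55.

55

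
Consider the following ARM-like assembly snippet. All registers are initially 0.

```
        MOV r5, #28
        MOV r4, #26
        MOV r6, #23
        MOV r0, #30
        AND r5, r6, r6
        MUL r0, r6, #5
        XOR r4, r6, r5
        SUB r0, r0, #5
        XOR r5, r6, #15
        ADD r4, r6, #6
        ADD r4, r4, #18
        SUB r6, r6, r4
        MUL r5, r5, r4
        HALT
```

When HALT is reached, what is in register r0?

after MOV r5, #28: r5=28
after MOV r4, #26: r4=26
after MOV r6, #23: r6=23
after MOV r0, #30: r0=30
after AND r5, r6, r6: r5=23&23=23
after MUL r0, r6, #5: r0=23*5=115
after XOR r4, r6, r5: r4=23^23=0
after SUB r0, r0, #5: r0=115-5=110
after XOR r5, r6, #15: r5=23^15=24
after ADD r4, r6, #6: r4=23+6=29
after ADD r4, r4, #18: r4=29+18=47
after SUB r6, r6, r4: r6=23-47=-24
after MUL r5, r5, r4: r5=24*47=1128
halt.

110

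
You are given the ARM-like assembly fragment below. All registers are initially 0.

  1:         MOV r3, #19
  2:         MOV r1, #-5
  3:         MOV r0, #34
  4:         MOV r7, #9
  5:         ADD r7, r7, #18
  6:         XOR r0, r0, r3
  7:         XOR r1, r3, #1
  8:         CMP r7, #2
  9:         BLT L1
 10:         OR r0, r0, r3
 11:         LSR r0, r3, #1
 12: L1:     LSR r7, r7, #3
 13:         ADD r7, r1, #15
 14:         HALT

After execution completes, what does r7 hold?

33

MOV r3, #19 → r3=19
MOV r1, #-5 → r1=-5
MOV r0, #34 → r0=34
MOV r7, #9 → r7=9
ADD r7, r7, #18 → r7=9+18=27
XOR r0, r0, r3 → r0=34^19=49
XOR r1, r3, #1 → r1=19^1=18
CMP r7, #2  (cmp 27,2)
BLT L1: not taken
OR r0, r0, r3 → r0=49|19=51
LSR r0, r3, #1 → r0=19>>1=9
LSR r7, r7, #3 → r7=27>>3=3
ADD r7, r1, #15 → r7=18+15=33
halt.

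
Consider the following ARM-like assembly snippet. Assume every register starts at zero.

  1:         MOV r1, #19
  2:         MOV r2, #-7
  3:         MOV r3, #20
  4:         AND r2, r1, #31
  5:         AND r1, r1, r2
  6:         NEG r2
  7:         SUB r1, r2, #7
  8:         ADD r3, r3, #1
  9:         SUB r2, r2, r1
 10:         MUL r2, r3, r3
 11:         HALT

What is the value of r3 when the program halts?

21

MOV r1, #19 → r1=19
MOV r2, #-7 → r2=-7
MOV r3, #20 → r3=20
AND r2, r1, #31 → r2=19&31=19
AND r1, r1, r2 → r1=19&19=19
NEG r2 → r2=-(19)=-19
SUB r1, r2, #7 → r1=(-19)-7=-26
ADD r3, r3, #1 → r3=20+1=21
SUB r2, r2, r1 → r2=(-19)-(-26)=7
MUL r2, r3, r3 → r2=21*21=441
halt.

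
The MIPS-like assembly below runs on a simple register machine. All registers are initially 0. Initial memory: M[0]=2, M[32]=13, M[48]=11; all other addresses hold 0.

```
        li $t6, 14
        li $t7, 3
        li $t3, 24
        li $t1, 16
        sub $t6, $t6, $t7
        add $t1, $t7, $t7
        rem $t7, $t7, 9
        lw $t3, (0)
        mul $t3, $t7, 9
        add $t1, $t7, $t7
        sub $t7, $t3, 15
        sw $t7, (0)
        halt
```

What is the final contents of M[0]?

12

li $t6, 14 → $t6=14
li $t7, 3 → $t7=3
li $t3, 24 → $t3=24
li $t1, 16 → $t1=16
sub $t6, $t6, $t7 → $t6=14-3=11
add $t1, $t7, $t7 → $t1=3+3=6
rem $t7, $t7, 9 → $t7=3%9=3
lw $t3, (0) → $t3=M[0]=2
mul $t3, $t7, 9 → $t3=3*9=27
add $t1, $t7, $t7 → $t1=3+3=6
sub $t7, $t3, 15 → $t7=27-15=12
sw $t7, (0) → M[0]=12
halt.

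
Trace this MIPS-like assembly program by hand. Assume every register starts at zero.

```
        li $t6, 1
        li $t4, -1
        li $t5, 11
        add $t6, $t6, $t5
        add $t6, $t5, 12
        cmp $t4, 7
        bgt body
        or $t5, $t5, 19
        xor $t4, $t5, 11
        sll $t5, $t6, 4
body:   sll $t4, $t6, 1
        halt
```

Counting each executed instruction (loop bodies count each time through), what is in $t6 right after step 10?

23

li $t6, 1 → $t6=1
li $t4, -1 → $t4=-1
li $t5, 11 → $t5=11
add $t6, $t6, $t5 → $t6=1+11=12
add $t6, $t5, 12 → $t6=11+12=23
cmp $t4, 7  (cmp -1,7)
bgt body: not taken
or $t5, $t5, 19 → $t5=11|19=27
xor $t4, $t5, 11 → $t4=27^11=16
sll $t5, $t6, 4 → $t5=23<<4=368
After step 10: $t6 = 23.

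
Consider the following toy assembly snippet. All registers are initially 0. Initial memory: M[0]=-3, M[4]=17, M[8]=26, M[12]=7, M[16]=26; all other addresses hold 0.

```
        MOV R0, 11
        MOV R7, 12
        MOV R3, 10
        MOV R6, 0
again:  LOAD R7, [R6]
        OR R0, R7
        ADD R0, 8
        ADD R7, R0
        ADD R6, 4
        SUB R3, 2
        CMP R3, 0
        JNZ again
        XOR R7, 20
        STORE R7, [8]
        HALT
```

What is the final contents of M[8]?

after MOV R0, 11: R0=11
after MOV R7, 12: R7=12
after MOV R3, 10: R3=10
after MOV R6, 0: R6=0
after LOAD R7, [R6]: R7=M[0]=-3
after OR R0, R7: R0=11|(-3)=-1
after ADD R0, 8: R0=(-1)+8=7
after ADD R7, R0: R7=(-3)+7=4
after ADD R6, 4: R6=0+4=4
after SUB R3, 2: R3=10-2=8
CMP R3, 0  (cmp 8,0)
JNZ again: taken
after LOAD R7, [R6]: R7=M[4]=17
after OR R0, R7: R0=7|17=23
after ADD R0, 8: R0=23+8=31
after ADD R7, R0: R7=17+31=48
after ADD R6, 4: R6=4+4=8
after SUB R3, 2: R3=8-2=6
CMP R3, 0  (cmp 6,0)
JNZ again: taken
after LOAD R7, [R6]: R7=M[8]=26
after OR R0, R7: R0=31|26=31
after ADD R0, 8: R0=31+8=39
after ADD R7, R0: R7=26+39=65
after ADD R6, 4: R6=8+4=12
after SUB R3, 2: R3=6-2=4
CMP R3, 0  (cmp 4,0)
JNZ again: taken
after LOAD R7, [R6]: R7=M[12]=7
after OR R0, R7: R0=39|7=39
after ADD R0, 8: R0=39+8=47
after ADD R7, R0: R7=7+47=54
after ADD R6, 4: R6=12+4=16
after SUB R3, 2: R3=4-2=2
CMP R3, 0  (cmp 2,0)
JNZ again: taken
after LOAD R7, [R6]: R7=M[16]=26
after OR R0, R7: R0=47|26=63
after ADD R0, 8: R0=63+8=71
after ADD R7, R0: R7=26+71=97
after ADD R6, 4: R6=16+4=20
after SUB R3, 2: R3=2-2=0
CMP R3, 0  (cmp 0,0)
JNZ again: not taken
after XOR R7, 20: R7=97^20=117
STORE R7, [8] → M[8]=117
halt.

117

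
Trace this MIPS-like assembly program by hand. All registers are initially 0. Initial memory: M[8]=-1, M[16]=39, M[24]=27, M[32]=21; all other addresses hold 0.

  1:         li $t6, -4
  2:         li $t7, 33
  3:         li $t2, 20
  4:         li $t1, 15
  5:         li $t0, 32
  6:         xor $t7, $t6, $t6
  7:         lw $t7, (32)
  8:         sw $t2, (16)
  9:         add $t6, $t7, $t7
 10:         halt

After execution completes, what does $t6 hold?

$t6=-4
$t7=33
$t2=20
$t1=15
$t0=32
$t7=(-4)^(-4)=0
$t7=M[32]=21
sw $t2, (16) → M[16]=20
$t6=21+21=42
halt.

42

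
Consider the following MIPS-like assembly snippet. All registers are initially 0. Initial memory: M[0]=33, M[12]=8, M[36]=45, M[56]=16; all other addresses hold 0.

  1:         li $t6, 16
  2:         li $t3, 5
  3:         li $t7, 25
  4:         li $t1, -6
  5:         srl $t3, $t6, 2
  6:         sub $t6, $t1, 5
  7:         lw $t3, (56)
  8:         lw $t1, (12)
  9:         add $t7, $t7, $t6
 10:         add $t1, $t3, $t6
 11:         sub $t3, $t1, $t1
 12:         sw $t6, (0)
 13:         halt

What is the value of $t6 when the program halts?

$t6=16
$t3=5
$t7=25
$t1=-6
$t3=16>>2=4
$t6=(-6)-5=-11
$t3=M[56]=16
$t1=M[12]=8
$t7=25+(-11)=14
$t1=16+(-11)=5
$t3=5-5=0
sw $t6, (0) → M[0]=-11
halt.

-11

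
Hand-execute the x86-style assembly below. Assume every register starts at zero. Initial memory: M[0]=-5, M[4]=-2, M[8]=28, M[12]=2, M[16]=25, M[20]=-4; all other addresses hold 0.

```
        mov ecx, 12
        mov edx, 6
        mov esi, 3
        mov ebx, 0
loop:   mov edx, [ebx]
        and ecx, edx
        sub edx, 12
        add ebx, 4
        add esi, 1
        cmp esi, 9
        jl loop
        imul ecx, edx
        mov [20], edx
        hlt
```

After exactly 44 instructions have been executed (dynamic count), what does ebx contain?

ecx=12
edx=6
esi=3
ebx=0
edx=M[0]=-5
ecx=12&(-5)=8
edx=(-5)-12=-17
ebx=0+4=4
esi=3+1=4
cmp esi, 9  (cmp 4,9)
jl loop: taken
edx=M[4]=-2
ecx=8&(-2)=8
edx=(-2)-12=-14
ebx=4+4=8
esi=4+1=5
cmp esi, 9  (cmp 5,9)
jl loop: taken
edx=M[8]=28
ecx=8&28=8
edx=28-12=16
ebx=8+4=12
esi=5+1=6
cmp esi, 9  (cmp 6,9)
jl loop: taken
edx=M[12]=2
ecx=8&2=0
edx=2-12=-10
ebx=12+4=16
esi=6+1=7
cmp esi, 9  (cmp 7,9)
jl loop: taken
edx=M[16]=25
ecx=0&25=0
edx=25-12=13
ebx=16+4=20
esi=7+1=8
cmp esi, 9  (cmp 8,9)
jl loop: taken
edx=M[20]=-4
ecx=0&(-4)=0
edx=(-4)-12=-16
ebx=20+4=24
esi=8+1=9
After step 44: ebx = 24.

24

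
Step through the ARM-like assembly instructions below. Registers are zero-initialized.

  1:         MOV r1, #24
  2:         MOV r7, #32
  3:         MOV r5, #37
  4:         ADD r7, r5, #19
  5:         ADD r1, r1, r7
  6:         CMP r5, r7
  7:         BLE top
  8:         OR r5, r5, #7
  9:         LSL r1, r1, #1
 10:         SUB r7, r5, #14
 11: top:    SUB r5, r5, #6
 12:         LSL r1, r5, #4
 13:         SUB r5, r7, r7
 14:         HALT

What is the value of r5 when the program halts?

after MOV r1, #24: r1=24
after MOV r7, #32: r7=32
after MOV r5, #37: r5=37
after ADD r7, r5, #19: r7=37+19=56
after ADD r1, r1, r7: r1=24+56=80
CMP r5, r7  (cmp 37,56)
BLE top: taken
after SUB r5, r5, #6: r5=37-6=31
after LSL r1, r5, #4: r1=31<<4=496
after SUB r5, r7, r7: r5=56-56=0
halt.

0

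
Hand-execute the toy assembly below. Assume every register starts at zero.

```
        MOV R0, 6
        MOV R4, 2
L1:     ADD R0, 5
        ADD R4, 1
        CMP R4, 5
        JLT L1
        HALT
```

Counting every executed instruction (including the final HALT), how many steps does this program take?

R0=6
R4=2
R0=6+5=11
R4=2+1=3
CMP R4, 5  (cmp 3,5)
JLT L1: taken
R0=11+5=16
R4=3+1=4
CMP R4, 5  (cmp 4,5)
JLT L1: taken
R0=16+5=21
R4=4+1=5
CMP R4, 5  (cmp 5,5)
JLT L1: not taken
halt.
Total executed instructions: 15.

15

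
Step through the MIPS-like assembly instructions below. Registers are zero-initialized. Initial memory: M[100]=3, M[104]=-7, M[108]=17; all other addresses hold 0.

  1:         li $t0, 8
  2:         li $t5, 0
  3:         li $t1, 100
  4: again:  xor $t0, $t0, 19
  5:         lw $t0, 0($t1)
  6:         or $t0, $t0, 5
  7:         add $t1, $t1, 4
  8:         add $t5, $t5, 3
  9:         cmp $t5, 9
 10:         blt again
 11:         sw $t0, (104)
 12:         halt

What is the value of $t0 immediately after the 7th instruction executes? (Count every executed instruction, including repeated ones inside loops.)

$t0=8
$t5=0
$t1=100
$t0=8^19=27
$t0=M[100]=3
$t0=3|5=7
$t1=100+4=104
After step 7: $t0 = 7.

7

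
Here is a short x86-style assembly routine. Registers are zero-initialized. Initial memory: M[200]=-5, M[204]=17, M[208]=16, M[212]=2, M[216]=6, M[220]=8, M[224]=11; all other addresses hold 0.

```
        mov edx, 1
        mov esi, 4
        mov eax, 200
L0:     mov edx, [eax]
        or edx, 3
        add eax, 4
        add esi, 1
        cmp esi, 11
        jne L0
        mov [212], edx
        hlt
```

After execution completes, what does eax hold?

228

after mov edx, 1: edx=1
after mov esi, 4: esi=4
after mov eax, 200: eax=200
after mov edx, [eax]: edx=M[200]=-5
after or edx, 3: edx=(-5)|3=-5
after add eax, 4: eax=200+4=204
after add esi, 1: esi=4+1=5
cmp esi, 11  (cmp 5,11)
jne L0: taken
after mov edx, [eax]: edx=M[204]=17
after or edx, 3: edx=17|3=19
after add eax, 4: eax=204+4=208
after add esi, 1: esi=5+1=6
cmp esi, 11  (cmp 6,11)
jne L0: taken
after mov edx, [eax]: edx=M[208]=16
after or edx, 3: edx=16|3=19
after add eax, 4: eax=208+4=212
after add esi, 1: esi=6+1=7
cmp esi, 11  (cmp 7,11)
jne L0: taken
after mov edx, [eax]: edx=M[212]=2
after or edx, 3: edx=2|3=3
after add eax, 4: eax=212+4=216
after add esi, 1: esi=7+1=8
cmp esi, 11  (cmp 8,11)
jne L0: taken
after mov edx, [eax]: edx=M[216]=6
after or edx, 3: edx=6|3=7
after add eax, 4: eax=216+4=220
after add esi, 1: esi=8+1=9
cmp esi, 11  (cmp 9,11)
jne L0: taken
after mov edx, [eax]: edx=M[220]=8
after or edx, 3: edx=8|3=11
after add eax, 4: eax=220+4=224
after add esi, 1: esi=9+1=10
cmp esi, 11  (cmp 10,11)
jne L0: taken
after mov edx, [eax]: edx=M[224]=11
after or edx, 3: edx=11|3=11
after add eax, 4: eax=224+4=228
after add esi, 1: esi=10+1=11
cmp esi, 11  (cmp 11,11)
jne L0: not taken
mov [212], edx → M[212]=11
halt.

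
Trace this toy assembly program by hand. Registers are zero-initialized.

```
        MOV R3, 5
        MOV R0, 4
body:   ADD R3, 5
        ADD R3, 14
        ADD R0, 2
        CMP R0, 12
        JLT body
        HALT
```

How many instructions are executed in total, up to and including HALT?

23

MOV R3, 5 → R3=5
MOV R0, 4 → R0=4
ADD R3, 5 → R3=5+5=10
ADD R3, 14 → R3=10+14=24
ADD R0, 2 → R0=4+2=6
CMP R0, 12  (cmp 6,12)
JLT body: taken
ADD R3, 5 → R3=24+5=29
ADD R3, 14 → R3=29+14=43
ADD R0, 2 → R0=6+2=8
CMP R0, 12  (cmp 8,12)
JLT body: taken
ADD R3, 5 → R3=43+5=48
ADD R3, 14 → R3=48+14=62
ADD R0, 2 → R0=8+2=10
CMP R0, 12  (cmp 10,12)
JLT body: taken
ADD R3, 5 → R3=62+5=67
ADD R3, 14 → R3=67+14=81
ADD R0, 2 → R0=10+2=12
CMP R0, 12  (cmp 12,12)
JLT body: not taken
halt.
Total executed instructions: 23.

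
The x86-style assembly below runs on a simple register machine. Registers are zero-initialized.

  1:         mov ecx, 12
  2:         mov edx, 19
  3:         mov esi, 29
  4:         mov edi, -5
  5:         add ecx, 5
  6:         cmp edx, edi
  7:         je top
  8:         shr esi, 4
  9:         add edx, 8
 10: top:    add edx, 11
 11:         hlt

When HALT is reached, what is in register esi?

ecx=12
edx=19
esi=29
edi=-5
ecx=12+5=17
cmp edx, edi  (cmp 19,-5)
je top: not taken
esi=29>>4=1
edx=19+8=27
edx=27+11=38
halt.

1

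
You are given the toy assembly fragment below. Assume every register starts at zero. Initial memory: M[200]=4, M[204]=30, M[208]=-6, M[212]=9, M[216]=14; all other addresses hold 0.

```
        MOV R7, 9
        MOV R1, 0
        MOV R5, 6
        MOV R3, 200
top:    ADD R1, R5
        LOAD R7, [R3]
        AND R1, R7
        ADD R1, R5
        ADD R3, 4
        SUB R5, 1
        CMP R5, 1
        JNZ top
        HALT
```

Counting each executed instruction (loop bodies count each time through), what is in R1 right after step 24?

22

after MOV R7, 9: R7=9
after MOV R1, 0: R1=0
after MOV R5, 6: R5=6
after MOV R3, 200: R3=200
after ADD R1, R5: R1=0+6=6
after LOAD R7, [R3]: R7=M[200]=4
after AND R1, R7: R1=6&4=4
after ADD R1, R5: R1=4+6=10
after ADD R3, 4: R3=200+4=204
after SUB R5, 1: R5=6-1=5
CMP R5, 1  (cmp 5,1)
JNZ top: taken
after ADD R1, R5: R1=10+5=15
after LOAD R7, [R3]: R7=M[204]=30
after AND R1, R7: R1=15&30=14
after ADD R1, R5: R1=14+5=19
after ADD R3, 4: R3=204+4=208
after SUB R5, 1: R5=5-1=4
CMP R5, 1  (cmp 4,1)
JNZ top: taken
after ADD R1, R5: R1=19+4=23
after LOAD R7, [R3]: R7=M[208]=-6
after AND R1, R7: R1=23&(-6)=18
after ADD R1, R5: R1=18+4=22
After step 24: R1 = 22.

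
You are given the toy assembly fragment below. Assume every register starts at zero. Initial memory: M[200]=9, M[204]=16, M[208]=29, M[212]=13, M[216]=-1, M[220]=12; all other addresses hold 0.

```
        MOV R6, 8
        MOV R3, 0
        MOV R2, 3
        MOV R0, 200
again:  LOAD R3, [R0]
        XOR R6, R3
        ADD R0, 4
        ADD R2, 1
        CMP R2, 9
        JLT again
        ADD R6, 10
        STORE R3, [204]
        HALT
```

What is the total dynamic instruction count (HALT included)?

43

R6=8
R3=0
R2=3
R0=200
R3=M[200]=9
R6=8^9=1
R0=200+4=204
R2=3+1=4
CMP R2, 9  (cmp 4,9)
JLT again: taken
R3=M[204]=16
R6=1^16=17
R0=204+4=208
R2=4+1=5
CMP R2, 9  (cmp 5,9)
JLT again: taken
R3=M[208]=29
R6=17^29=12
R0=208+4=212
R2=5+1=6
CMP R2, 9  (cmp 6,9)
JLT again: taken
R3=M[212]=13
R6=12^13=1
R0=212+4=216
R2=6+1=7
CMP R2, 9  (cmp 7,9)
JLT again: taken
R3=M[216]=-1
R6=1^(-1)=-2
R0=216+4=220
R2=7+1=8
CMP R2, 9  (cmp 8,9)
JLT again: taken
R3=M[220]=12
R6=(-2)^12=-14
R0=220+4=224
R2=8+1=9
CMP R2, 9  (cmp 9,9)
JLT again: not taken
R6=(-14)+10=-4
STORE R3, [204] → M[204]=12
halt.
Total executed instructions: 43.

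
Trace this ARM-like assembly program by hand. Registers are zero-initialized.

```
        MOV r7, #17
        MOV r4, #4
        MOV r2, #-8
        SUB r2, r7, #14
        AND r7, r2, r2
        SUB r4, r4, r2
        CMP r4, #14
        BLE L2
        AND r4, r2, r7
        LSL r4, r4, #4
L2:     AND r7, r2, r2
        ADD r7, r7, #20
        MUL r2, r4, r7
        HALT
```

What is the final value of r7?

23

MOV r7, #17 → r7=17
MOV r4, #4 → r4=4
MOV r2, #-8 → r2=-8
SUB r2, r7, #14 → r2=17-14=3
AND r7, r2, r2 → r7=3&3=3
SUB r4, r4, r2 → r4=4-3=1
CMP r4, #14  (cmp 1,14)
BLE L2: taken
AND r7, r2, r2 → r7=3&3=3
ADD r7, r7, #20 → r7=3+20=23
MUL r2, r4, r7 → r2=1*23=23
halt.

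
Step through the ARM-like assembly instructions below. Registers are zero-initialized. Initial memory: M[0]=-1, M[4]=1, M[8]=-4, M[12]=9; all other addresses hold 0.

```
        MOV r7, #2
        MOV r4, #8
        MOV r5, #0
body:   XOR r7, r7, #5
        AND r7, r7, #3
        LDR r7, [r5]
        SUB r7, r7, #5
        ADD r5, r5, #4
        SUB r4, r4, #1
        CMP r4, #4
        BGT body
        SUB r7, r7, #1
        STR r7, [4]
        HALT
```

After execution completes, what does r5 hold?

after MOV r7, #2: r7=2
after MOV r4, #8: r4=8
after MOV r5, #0: r5=0
after XOR r7, r7, #5: r7=2^5=7
after AND r7, r7, #3: r7=7&3=3
after LDR r7, [r5]: r7=M[0]=-1
after SUB r7, r7, #5: r7=(-1)-5=-6
after ADD r5, r5, #4: r5=0+4=4
after SUB r4, r4, #1: r4=8-1=7
CMP r4, #4  (cmp 7,4)
BGT body: taken
after XOR r7, r7, #5: r7=(-6)^5=-1
after AND r7, r7, #3: r7=(-1)&3=3
after LDR r7, [r5]: r7=M[4]=1
after SUB r7, r7, #5: r7=1-5=-4
after ADD r5, r5, #4: r5=4+4=8
after SUB r4, r4, #1: r4=7-1=6
CMP r4, #4  (cmp 6,4)
BGT body: taken
after XOR r7, r7, #5: r7=(-4)^5=-7
after AND r7, r7, #3: r7=(-7)&3=1
after LDR r7, [r5]: r7=M[8]=-4
after SUB r7, r7, #5: r7=(-4)-5=-9
after ADD r5, r5, #4: r5=8+4=12
after SUB r4, r4, #1: r4=6-1=5
CMP r4, #4  (cmp 5,4)
BGT body: taken
after XOR r7, r7, #5: r7=(-9)^5=-14
after AND r7, r7, #3: r7=(-14)&3=2
after LDR r7, [r5]: r7=M[12]=9
after SUB r7, r7, #5: r7=9-5=4
after ADD r5, r5, #4: r5=12+4=16
after SUB r4, r4, #1: r4=5-1=4
CMP r4, #4  (cmp 4,4)
BGT body: not taken
after SUB r7, r7, #1: r7=4-1=3
STR r7, [4] → M[4]=3
halt.

16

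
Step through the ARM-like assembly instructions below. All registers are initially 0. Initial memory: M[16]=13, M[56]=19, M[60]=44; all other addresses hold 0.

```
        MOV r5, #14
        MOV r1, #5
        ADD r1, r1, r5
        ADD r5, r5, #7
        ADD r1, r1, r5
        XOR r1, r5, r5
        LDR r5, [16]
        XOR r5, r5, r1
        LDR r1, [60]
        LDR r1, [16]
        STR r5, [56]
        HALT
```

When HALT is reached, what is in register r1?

13

r5=14
r1=5
r1=5+14=19
r5=14+7=21
r1=19+21=40
r1=21^21=0
r5=M[16]=13
r5=13^0=13
r1=M[60]=44
r1=M[16]=13
STR r5, [56] → M[56]=13
halt.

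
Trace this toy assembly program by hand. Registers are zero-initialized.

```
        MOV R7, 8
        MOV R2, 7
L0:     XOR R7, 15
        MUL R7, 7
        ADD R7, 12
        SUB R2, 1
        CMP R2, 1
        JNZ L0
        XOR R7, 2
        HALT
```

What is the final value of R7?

856460

MOV R7, 8 → R7=8
MOV R2, 7 → R2=7
XOR R7, 15 → R7=8^15=7
MUL R7, 7 → R7=7*7=49
ADD R7, 12 → R7=49+12=61
SUB R2, 1 → R2=7-1=6
CMP R2, 1  (cmp 6,1)
JNZ L0: taken
XOR R7, 15 → R7=61^15=50
MUL R7, 7 → R7=50*7=350
ADD R7, 12 → R7=350+12=362
SUB R2, 1 → R2=6-1=5
CMP R2, 1  (cmp 5,1)
JNZ L0: taken
XOR R7, 15 → R7=362^15=357
MUL R7, 7 → R7=357*7=2499
ADD R7, 12 → R7=2499+12=2511
SUB R2, 1 → R2=5-1=4
CMP R2, 1  (cmp 4,1)
JNZ L0: taken
XOR R7, 15 → R7=2511^15=2496
MUL R7, 7 → R7=2496*7=17472
ADD R7, 12 → R7=17472+12=17484
SUB R2, 1 → R2=4-1=3
CMP R2, 1  (cmp 3,1)
JNZ L0: taken
XOR R7, 15 → R7=17484^15=17475
MUL R7, 7 → R7=17475*7=122325
ADD R7, 12 → R7=122325+12=122337
SUB R2, 1 → R2=3-1=2
CMP R2, 1  (cmp 2,1)
JNZ L0: taken
XOR R7, 15 → R7=122337^15=122350
MUL R7, 7 → R7=122350*7=856450
ADD R7, 12 → R7=856450+12=856462
SUB R2, 1 → R2=2-1=1
CMP R2, 1  (cmp 1,1)
JNZ L0: not taken
XOR R7, 2 → R7=856462^2=856460
halt.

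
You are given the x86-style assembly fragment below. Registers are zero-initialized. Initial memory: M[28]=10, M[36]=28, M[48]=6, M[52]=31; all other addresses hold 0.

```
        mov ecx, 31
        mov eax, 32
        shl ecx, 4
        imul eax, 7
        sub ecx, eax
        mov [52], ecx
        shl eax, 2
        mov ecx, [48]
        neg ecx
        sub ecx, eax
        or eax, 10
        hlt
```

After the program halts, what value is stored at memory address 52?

272

ecx=31
eax=32
ecx=31<<4=496
eax=32*7=224
ecx=496-224=272
mov [52], ecx → M[52]=272
eax=224<<2=896
ecx=M[48]=6
ecx=-(6)=-6
ecx=(-6)-896=-902
eax=896|10=906
halt.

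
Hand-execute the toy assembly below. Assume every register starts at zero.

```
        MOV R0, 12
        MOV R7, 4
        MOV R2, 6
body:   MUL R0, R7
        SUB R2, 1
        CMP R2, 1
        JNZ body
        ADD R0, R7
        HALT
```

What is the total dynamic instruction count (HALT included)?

25

MOV R0, 12 → R0=12
MOV R7, 4 → R7=4
MOV R2, 6 → R2=6
MUL R0, R7 → R0=12*4=48
SUB R2, 1 → R2=6-1=5
CMP R2, 1  (cmp 5,1)
JNZ body: taken
MUL R0, R7 → R0=48*4=192
SUB R2, 1 → R2=5-1=4
CMP R2, 1  (cmp 4,1)
JNZ body: taken
MUL R0, R7 → R0=192*4=768
SUB R2, 1 → R2=4-1=3
CMP R2, 1  (cmp 3,1)
JNZ body: taken
MUL R0, R7 → R0=768*4=3072
SUB R2, 1 → R2=3-1=2
CMP R2, 1  (cmp 2,1)
JNZ body: taken
MUL R0, R7 → R0=3072*4=12288
SUB R2, 1 → R2=2-1=1
CMP R2, 1  (cmp 1,1)
JNZ body: not taken
ADD R0, R7 → R0=12288+4=12292
halt.
Total executed instructions: 25.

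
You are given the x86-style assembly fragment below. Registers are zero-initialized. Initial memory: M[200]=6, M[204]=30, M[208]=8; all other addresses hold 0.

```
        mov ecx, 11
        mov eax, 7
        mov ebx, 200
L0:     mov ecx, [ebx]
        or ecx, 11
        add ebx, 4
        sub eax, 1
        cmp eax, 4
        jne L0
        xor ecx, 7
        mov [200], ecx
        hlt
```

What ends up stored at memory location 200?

12

mov ecx, 11 → ecx=11
mov eax, 7 → eax=7
mov ebx, 200 → ebx=200
mov ecx, [ebx] → ecx=M[200]=6
or ecx, 11 → ecx=6|11=15
add ebx, 4 → ebx=200+4=204
sub eax, 1 → eax=7-1=6
cmp eax, 4  (cmp 6,4)
jne L0: taken
mov ecx, [ebx] → ecx=M[204]=30
or ecx, 11 → ecx=30|11=31
add ebx, 4 → ebx=204+4=208
sub eax, 1 → eax=6-1=5
cmp eax, 4  (cmp 5,4)
jne L0: taken
mov ecx, [ebx] → ecx=M[208]=8
or ecx, 11 → ecx=8|11=11
add ebx, 4 → ebx=208+4=212
sub eax, 1 → eax=5-1=4
cmp eax, 4  (cmp 4,4)
jne L0: not taken
xor ecx, 7 → ecx=11^7=12
mov [200], ecx → M[200]=12
halt.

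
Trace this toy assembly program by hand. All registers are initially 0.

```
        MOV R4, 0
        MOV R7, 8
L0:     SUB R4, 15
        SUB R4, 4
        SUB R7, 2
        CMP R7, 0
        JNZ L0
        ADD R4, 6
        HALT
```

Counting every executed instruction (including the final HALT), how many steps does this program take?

R4=0
R7=8
R4=0-15=-15
R4=(-15)-4=-19
R7=8-2=6
CMP R7, 0  (cmp 6,0)
JNZ L0: taken
R4=(-19)-15=-34
R4=(-34)-4=-38
R7=6-2=4
CMP R7, 0  (cmp 4,0)
JNZ L0: taken
R4=(-38)-15=-53
R4=(-53)-4=-57
R7=4-2=2
CMP R7, 0  (cmp 2,0)
JNZ L0: taken
R4=(-57)-15=-72
R4=(-72)-4=-76
R7=2-2=0
CMP R7, 0  (cmp 0,0)
JNZ L0: not taken
R4=(-76)+6=-70
halt.
Total executed instructions: 24.

24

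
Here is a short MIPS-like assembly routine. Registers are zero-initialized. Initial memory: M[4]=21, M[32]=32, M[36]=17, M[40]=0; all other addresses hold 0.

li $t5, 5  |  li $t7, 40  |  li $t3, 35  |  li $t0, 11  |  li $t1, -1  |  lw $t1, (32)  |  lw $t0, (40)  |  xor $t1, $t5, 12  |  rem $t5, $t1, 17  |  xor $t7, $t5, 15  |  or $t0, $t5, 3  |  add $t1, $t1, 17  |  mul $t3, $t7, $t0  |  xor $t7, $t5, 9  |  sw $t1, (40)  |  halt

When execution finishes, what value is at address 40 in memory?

26

after li $t5, 5: $t5=5
after li $t7, 40: $t7=40
after li $t3, 35: $t3=35
after li $t0, 11: $t0=11
after li $t1, -1: $t1=-1
after lw $t1, (32): $t1=M[32]=32
after lw $t0, (40): $t0=M[40]=0
after xor $t1, $t5, 12: $t1=5^12=9
after rem $t5, $t1, 17: $t5=9%17=9
after xor $t7, $t5, 15: $t7=9^15=6
after or $t0, $t5, 3: $t0=9|3=11
after add $t1, $t1, 17: $t1=9+17=26
after mul $t3, $t7, $t0: $t3=6*11=66
after xor $t7, $t5, 9: $t7=9^9=0
sw $t1, (40) → M[40]=26
halt.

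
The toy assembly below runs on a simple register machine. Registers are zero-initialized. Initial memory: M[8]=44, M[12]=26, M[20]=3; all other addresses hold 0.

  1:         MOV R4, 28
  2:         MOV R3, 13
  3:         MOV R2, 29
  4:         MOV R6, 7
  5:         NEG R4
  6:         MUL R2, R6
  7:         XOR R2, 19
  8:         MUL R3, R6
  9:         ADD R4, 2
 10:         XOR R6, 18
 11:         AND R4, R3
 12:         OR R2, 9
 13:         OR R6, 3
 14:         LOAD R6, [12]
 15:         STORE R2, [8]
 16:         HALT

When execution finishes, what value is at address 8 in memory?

MOV R4, 28 → R4=28
MOV R3, 13 → R3=13
MOV R2, 29 → R2=29
MOV R6, 7 → R6=7
NEG R4 → R4=-(28)=-28
MUL R2, R6 → R2=29*7=203
XOR R2, 19 → R2=203^19=216
MUL R3, R6 → R3=13*7=91
ADD R4, 2 → R4=(-28)+2=-26
XOR R6, 18 → R6=7^18=21
AND R4, R3 → R4=(-26)&91=66
OR R2, 9 → R2=216|9=217
OR R6, 3 → R6=21|3=23
LOAD R6, [12] → R6=M[12]=26
STORE R2, [8] → M[8]=217
halt.

217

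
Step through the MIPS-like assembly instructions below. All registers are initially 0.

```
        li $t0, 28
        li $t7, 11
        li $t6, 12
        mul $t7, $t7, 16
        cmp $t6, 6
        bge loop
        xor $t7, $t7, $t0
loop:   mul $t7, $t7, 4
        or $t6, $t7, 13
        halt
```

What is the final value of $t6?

717

after li $t0, 28: $t0=28
after li $t7, 11: $t7=11
after li $t6, 12: $t6=12
after mul $t7, $t7, 16: $t7=11*16=176
cmp $t6, 6  (cmp 12,6)
bge loop: taken
after mul $t7, $t7, 4: $t7=176*4=704
after or $t6, $t7, 13: $t6=704|13=717
halt.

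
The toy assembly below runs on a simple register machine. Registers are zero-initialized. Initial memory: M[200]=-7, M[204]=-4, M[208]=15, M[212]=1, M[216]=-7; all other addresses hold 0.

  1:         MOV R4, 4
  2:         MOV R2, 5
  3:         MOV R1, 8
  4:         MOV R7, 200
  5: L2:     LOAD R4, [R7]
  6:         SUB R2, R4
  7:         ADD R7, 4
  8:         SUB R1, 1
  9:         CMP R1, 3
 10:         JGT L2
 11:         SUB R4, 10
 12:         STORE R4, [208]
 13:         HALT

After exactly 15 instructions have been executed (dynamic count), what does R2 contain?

R4=4
R2=5
R1=8
R7=200
R4=M[200]=-7
R2=5-(-7)=12
R7=200+4=204
R1=8-1=7
CMP R1, 3  (cmp 7,3)
JGT L2: taken
R4=M[204]=-4
R2=12-(-4)=16
R7=204+4=208
R1=7-1=6
CMP R1, 3  (cmp 6,3)
After step 15: R2 = 16.

16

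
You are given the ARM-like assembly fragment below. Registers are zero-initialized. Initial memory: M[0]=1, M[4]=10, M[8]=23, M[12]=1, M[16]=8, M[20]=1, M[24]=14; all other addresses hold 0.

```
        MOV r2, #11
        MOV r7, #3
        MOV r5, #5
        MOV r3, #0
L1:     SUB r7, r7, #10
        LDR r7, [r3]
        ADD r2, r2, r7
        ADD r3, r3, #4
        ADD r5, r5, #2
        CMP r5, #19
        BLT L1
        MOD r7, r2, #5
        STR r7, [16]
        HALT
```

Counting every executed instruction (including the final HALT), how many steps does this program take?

MOV r2, #11 → r2=11
MOV r7, #3 → r7=3
MOV r5, #5 → r5=5
MOV r3, #0 → r3=0
SUB r7, r7, #10 → r7=3-10=-7
LDR r7, [r3] → r7=M[0]=1
ADD r2, r2, r7 → r2=11+1=12
ADD r3, r3, #4 → r3=0+4=4
ADD r5, r5, #2 → r5=5+2=7
CMP r5, #19  (cmp 7,19)
BLT L1: taken
SUB r7, r7, #10 → r7=1-10=-9
LDR r7, [r3] → r7=M[4]=10
ADD r2, r2, r7 → r2=12+10=22
ADD r3, r3, #4 → r3=4+4=8
ADD r5, r5, #2 → r5=7+2=9
CMP r5, #19  (cmp 9,19)
BLT L1: taken
SUB r7, r7, #10 → r7=10-10=0
LDR r7, [r3] → r7=M[8]=23
ADD r2, r2, r7 → r2=22+23=45
ADD r3, r3, #4 → r3=8+4=12
ADD r5, r5, #2 → r5=9+2=11
CMP r5, #19  (cmp 11,19)
BLT L1: taken
SUB r7, r7, #10 → r7=23-10=13
LDR r7, [r3] → r7=M[12]=1
ADD r2, r2, r7 → r2=45+1=46
ADD r3, r3, #4 → r3=12+4=16
ADD r5, r5, #2 → r5=11+2=13
CMP r5, #19  (cmp 13,19)
BLT L1: taken
SUB r7, r7, #10 → r7=1-10=-9
LDR r7, [r3] → r7=M[16]=8
ADD r2, r2, r7 → r2=46+8=54
ADD r3, r3, #4 → r3=16+4=20
ADD r5, r5, #2 → r5=13+2=15
CMP r5, #19  (cmp 15,19)
BLT L1: taken
SUB r7, r7, #10 → r7=8-10=-2
LDR r7, [r3] → r7=M[20]=1
ADD r2, r2, r7 → r2=54+1=55
ADD r3, r3, #4 → r3=20+4=24
ADD r5, r5, #2 → r5=15+2=17
CMP r5, #19  (cmp 17,19)
BLT L1: taken
SUB r7, r7, #10 → r7=1-10=-9
LDR r7, [r3] → r7=M[24]=14
ADD r2, r2, r7 → r2=55+14=69
ADD r3, r3, #4 → r3=24+4=28
ADD r5, r5, #2 → r5=17+2=19
CMP r5, #19  (cmp 19,19)
BLT L1: not taken
MOD r7, r2, #5 → r7=69%5=4
STR r7, [16] → M[16]=4
halt.
Total executed instructions: 56.

56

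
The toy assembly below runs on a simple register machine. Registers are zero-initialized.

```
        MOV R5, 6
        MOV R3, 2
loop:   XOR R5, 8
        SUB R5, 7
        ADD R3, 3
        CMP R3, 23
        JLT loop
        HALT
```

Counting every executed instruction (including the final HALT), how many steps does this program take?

R5=6
R3=2
R5=6^8=14
R5=14-7=7
R3=2+3=5
CMP R3, 23  (cmp 5,23)
JLT loop: taken
R5=7^8=15
R5=15-7=8
R3=5+3=8
CMP R3, 23  (cmp 8,23)
JLT loop: taken
R5=8^8=0
R5=0-7=-7
R3=8+3=11
CMP R3, 23  (cmp 11,23)
JLT loop: taken
R5=(-7)^8=-15
R5=(-15)-7=-22
R3=11+3=14
CMP R3, 23  (cmp 14,23)
JLT loop: taken
R5=(-22)^8=-30
R5=(-30)-7=-37
R3=14+3=17
CMP R3, 23  (cmp 17,23)
JLT loop: taken
R5=(-37)^8=-45
R5=(-45)-7=-52
R3=17+3=20
CMP R3, 23  (cmp 20,23)
JLT loop: taken
R5=(-52)^8=-60
R5=(-60)-7=-67
R3=20+3=23
CMP R3, 23  (cmp 23,23)
JLT loop: not taken
halt.
Total executed instructions: 38.

38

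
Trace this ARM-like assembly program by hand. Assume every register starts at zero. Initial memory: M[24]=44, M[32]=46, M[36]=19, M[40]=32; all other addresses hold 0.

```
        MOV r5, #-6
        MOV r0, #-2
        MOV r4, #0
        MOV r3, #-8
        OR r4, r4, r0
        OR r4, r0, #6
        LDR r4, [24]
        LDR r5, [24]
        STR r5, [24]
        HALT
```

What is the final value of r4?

44

MOV r5, #-6 → r5=-6
MOV r0, #-2 → r0=-2
MOV r4, #0 → r4=0
MOV r3, #-8 → r3=-8
OR r4, r4, r0 → r4=0|(-2)=-2
OR r4, r0, #6 → r4=(-2)|6=-2
LDR r4, [24] → r4=M[24]=44
LDR r5, [24] → r5=M[24]=44
STR r5, [24] → M[24]=44
halt.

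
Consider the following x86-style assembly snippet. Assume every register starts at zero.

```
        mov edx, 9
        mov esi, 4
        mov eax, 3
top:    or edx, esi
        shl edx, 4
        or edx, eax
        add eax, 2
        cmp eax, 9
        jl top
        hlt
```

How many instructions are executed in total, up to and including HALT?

22

mov edx, 9 → edx=9
mov esi, 4 → esi=4
mov eax, 3 → eax=3
or edx, esi → edx=9|4=13
shl edx, 4 → edx=13<<4=208
or edx, eax → edx=208|3=211
add eax, 2 → eax=3+2=5
cmp eax, 9  (cmp 5,9)
jl top: taken
or edx, esi → edx=211|4=215
shl edx, 4 → edx=215<<4=3440
or edx, eax → edx=3440|5=3445
add eax, 2 → eax=5+2=7
cmp eax, 9  (cmp 7,9)
jl top: taken
or edx, esi → edx=3445|4=3445
shl edx, 4 → edx=3445<<4=55120
or edx, eax → edx=55120|7=55127
add eax, 2 → eax=7+2=9
cmp eax, 9  (cmp 9,9)
jl top: not taken
halt.
Total executed instructions: 22.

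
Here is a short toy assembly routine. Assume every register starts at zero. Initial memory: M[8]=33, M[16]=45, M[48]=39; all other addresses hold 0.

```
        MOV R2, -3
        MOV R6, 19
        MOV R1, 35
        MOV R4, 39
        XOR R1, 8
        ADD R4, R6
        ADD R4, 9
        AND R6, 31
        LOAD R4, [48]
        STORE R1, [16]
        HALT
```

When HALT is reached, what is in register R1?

R2=-3
R6=19
R1=35
R4=39
R1=35^8=43
R4=39+19=58
R4=58+9=67
R6=19&31=19
R4=M[48]=39
STORE R1, [16] → M[16]=43
halt.

43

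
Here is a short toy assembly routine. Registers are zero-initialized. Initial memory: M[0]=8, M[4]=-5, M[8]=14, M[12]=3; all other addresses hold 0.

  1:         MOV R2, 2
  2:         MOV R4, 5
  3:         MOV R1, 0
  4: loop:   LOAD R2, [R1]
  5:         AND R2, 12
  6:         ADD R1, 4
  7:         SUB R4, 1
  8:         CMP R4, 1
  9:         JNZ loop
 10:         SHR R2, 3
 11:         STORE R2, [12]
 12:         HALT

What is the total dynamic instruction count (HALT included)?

30

after MOV R2, 2: R2=2
after MOV R4, 5: R4=5
after MOV R1, 0: R1=0
after LOAD R2, [R1]: R2=M[0]=8
after AND R2, 12: R2=8&12=8
after ADD R1, 4: R1=0+4=4
after SUB R4, 1: R4=5-1=4
CMP R4, 1  (cmp 4,1)
JNZ loop: taken
after LOAD R2, [R1]: R2=M[4]=-5
after AND R2, 12: R2=(-5)&12=8
after ADD R1, 4: R1=4+4=8
after SUB R4, 1: R4=4-1=3
CMP R4, 1  (cmp 3,1)
JNZ loop: taken
after LOAD R2, [R1]: R2=M[8]=14
after AND R2, 12: R2=14&12=12
after ADD R1, 4: R1=8+4=12
after SUB R4, 1: R4=3-1=2
CMP R4, 1  (cmp 2,1)
JNZ loop: taken
after LOAD R2, [R1]: R2=M[12]=3
after AND R2, 12: R2=3&12=0
after ADD R1, 4: R1=12+4=16
after SUB R4, 1: R4=2-1=1
CMP R4, 1  (cmp 1,1)
JNZ loop: not taken
after SHR R2, 3: R2=0>>3=0
STORE R2, [12] → M[12]=0
halt.
Total executed instructions: 30.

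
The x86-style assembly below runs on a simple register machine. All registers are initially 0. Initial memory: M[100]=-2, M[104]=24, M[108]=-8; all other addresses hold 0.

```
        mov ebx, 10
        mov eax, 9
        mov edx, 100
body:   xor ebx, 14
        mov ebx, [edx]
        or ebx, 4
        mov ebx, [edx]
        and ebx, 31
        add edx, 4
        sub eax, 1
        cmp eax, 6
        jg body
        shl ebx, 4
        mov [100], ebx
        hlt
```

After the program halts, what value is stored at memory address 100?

384

ebx=10
eax=9
edx=100
ebx=10^14=4
ebx=M[100]=-2
ebx=(-2)|4=-2
ebx=M[100]=-2
ebx=(-2)&31=30
edx=100+4=104
eax=9-1=8
cmp eax, 6  (cmp 8,6)
jg body: taken
ebx=30^14=16
ebx=M[104]=24
ebx=24|4=28
ebx=M[104]=24
ebx=24&31=24
edx=104+4=108
eax=8-1=7
cmp eax, 6  (cmp 7,6)
jg body: taken
ebx=24^14=22
ebx=M[108]=-8
ebx=(-8)|4=-4
ebx=M[108]=-8
ebx=(-8)&31=24
edx=108+4=112
eax=7-1=6
cmp eax, 6  (cmp 6,6)
jg body: not taken
ebx=24<<4=384
mov [100], ebx → M[100]=384
halt.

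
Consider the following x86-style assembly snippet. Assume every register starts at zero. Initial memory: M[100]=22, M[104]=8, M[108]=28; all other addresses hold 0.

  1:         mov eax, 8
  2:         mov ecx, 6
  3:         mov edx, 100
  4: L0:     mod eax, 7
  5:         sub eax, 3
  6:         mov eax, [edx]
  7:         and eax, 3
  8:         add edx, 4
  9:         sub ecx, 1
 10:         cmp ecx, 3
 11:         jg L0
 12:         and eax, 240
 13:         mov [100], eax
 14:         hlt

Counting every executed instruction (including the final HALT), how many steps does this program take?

30

mov eax, 8 → eax=8
mov ecx, 6 → ecx=6
mov edx, 100 → edx=100
mod eax, 7 → eax=8%7=1
sub eax, 3 → eax=1-3=-2
mov eax, [edx] → eax=M[100]=22
and eax, 3 → eax=22&3=2
add edx, 4 → edx=100+4=104
sub ecx, 1 → ecx=6-1=5
cmp ecx, 3  (cmp 5,3)
jg L0: taken
mod eax, 7 → eax=2%7=2
sub eax, 3 → eax=2-3=-1
mov eax, [edx] → eax=M[104]=8
and eax, 3 → eax=8&3=0
add edx, 4 → edx=104+4=108
sub ecx, 1 → ecx=5-1=4
cmp ecx, 3  (cmp 4,3)
jg L0: taken
mod eax, 7 → eax=0%7=0
sub eax, 3 → eax=0-3=-3
mov eax, [edx] → eax=M[108]=28
and eax, 3 → eax=28&3=0
add edx, 4 → edx=108+4=112
sub ecx, 1 → ecx=4-1=3
cmp ecx, 3  (cmp 3,3)
jg L0: not taken
and eax, 240 → eax=0&240=0
mov [100], eax → M[100]=0
halt.
Total executed instructions: 30.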